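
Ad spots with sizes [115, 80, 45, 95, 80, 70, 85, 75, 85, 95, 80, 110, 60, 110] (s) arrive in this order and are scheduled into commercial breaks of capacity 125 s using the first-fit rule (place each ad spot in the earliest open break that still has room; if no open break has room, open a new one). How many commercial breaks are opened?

  115 → break 1 (new)  [load 115/125]
  80 → break 2 (new)  [load 80/125]
  45 → break 2  [load 125/125]
  95 → break 3 (new)  [load 95/125]
  80 → break 4 (new)  [load 80/125]
  70 → break 5 (new)  [load 70/125]
  85 → break 6 (new)  [load 85/125]
  75 → break 7 (new)  [load 75/125]
  85 → break 8 (new)  [load 85/125]
  95 → break 9 (new)  [load 95/125]
  80 → break 10 (new)  [load 80/125]
  110 → break 11 (new)  [load 110/125]
  60 → break 12 (new)  [load 60/125]
  110 → break 13 (new)  [load 110/125]
13 commercial breaks opened.

13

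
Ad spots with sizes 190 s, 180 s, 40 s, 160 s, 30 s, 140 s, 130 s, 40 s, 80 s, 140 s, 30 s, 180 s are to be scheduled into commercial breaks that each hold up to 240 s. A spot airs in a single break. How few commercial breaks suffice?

Total = 190 + 180 + 180 + 160 + 140 + 140 + 130 + 80 + 40 + 40 + 30 + 30 = 1340 s.
Lower bound: ⌈1340/240⌉ = 6 commercial breaks.
Also, 7 ad spots each exceed 120 s, and no two of those can share a break, so at least 7 commercial breaks are needed.
A packing using 7 commercial breaks:
  break 1: 190 + 40 = 230
  break 2: 180 + 40 = 220
  break 3: 180 + 30 + 30 = 240
  break 4: 160 + 80 = 240
  break 5: 140 = 140
  break 6: 140 = 140
  break 7: 130 = 130
This matches the lower bound, so 7 is optimal.

7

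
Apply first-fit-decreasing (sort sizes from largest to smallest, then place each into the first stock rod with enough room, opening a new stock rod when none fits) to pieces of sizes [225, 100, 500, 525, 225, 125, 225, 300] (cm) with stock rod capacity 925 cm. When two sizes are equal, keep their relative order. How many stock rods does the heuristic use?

Sorted descending: 525, 500, 300, 225, 225, 225, 125, 100.
  525 → stock rod 1 (new)  [load 525/925]
  500 → stock rod 2 (new)  [load 500/925]
  300 → stock rod 1  [load 825/925]
  225 → stock rod 2  [load 725/925]
  225 → stock rod 3 (new)  [load 225/925]
  225 → stock rod 3  [load 450/925]
  125 → stock rod 2  [load 850/925]
  100 → stock rod 1  [load 925/925]
3 stock rods opened.

3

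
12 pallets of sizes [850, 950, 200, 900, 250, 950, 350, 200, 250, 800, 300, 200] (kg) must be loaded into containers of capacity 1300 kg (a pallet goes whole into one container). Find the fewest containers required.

5

Total = 950 + 950 + 900 + 850 + 800 + 350 + 300 + 250 + 250 + 200 + 200 + 200 = 6200 kg.
Lower bound: ⌈6200/1300⌉ = 5 containers.
A packing using 5 containers:
  container 1: 950 + 350 = 1300
  container 2: 950 + 300 = 1250
  container 3: 900 + 250 = 1150
  container 4: 850 + 250 + 200 = 1300
  container 5: 800 + 200 + 200 = 1200
This matches the lower bound, so 5 is optimal.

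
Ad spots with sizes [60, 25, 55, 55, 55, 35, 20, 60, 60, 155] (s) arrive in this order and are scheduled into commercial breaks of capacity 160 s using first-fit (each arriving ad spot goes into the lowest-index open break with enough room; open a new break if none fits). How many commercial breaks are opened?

  60 → break 1 (new)  [load 60/160]
  25 → break 1  [load 85/160]
  55 → break 1  [load 140/160]
  55 → break 2 (new)  [load 55/160]
  55 → break 2  [load 110/160]
  35 → break 2  [load 145/160]
  20 → break 1  [load 160/160]
  60 → break 3 (new)  [load 60/160]
  60 → break 3  [load 120/160]
  155 → break 4 (new)  [load 155/160]
4 commercial breaks opened.

4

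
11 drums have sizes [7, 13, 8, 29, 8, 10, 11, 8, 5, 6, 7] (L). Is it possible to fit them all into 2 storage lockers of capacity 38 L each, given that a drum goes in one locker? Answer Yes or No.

No

Total = 112 L; ⌈112/38⌉ = 3.
At least 3 storage lockers are required, but only 2 are allowed.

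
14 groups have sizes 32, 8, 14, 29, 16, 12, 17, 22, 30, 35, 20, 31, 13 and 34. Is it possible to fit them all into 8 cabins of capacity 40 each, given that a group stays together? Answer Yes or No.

Total = 313; ⌈313/40⌉ = 8.
The bound of 8 does not rule out 8, but exhaustive search shows no assignment into 8 cabins of capacity 40 exists — the minimum is 9.

No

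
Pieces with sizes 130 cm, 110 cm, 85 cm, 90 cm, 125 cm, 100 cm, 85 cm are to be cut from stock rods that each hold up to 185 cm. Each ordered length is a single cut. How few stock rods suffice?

Total = 130 + 125 + 110 + 100 + 90 + 85 + 85 = 725 cm.
Lower bound: ⌈725/185⌉ = 4 stock rods.
A packing using 5 stock rods:
  stock rod 1: 130 = 130
  stock rod 2: 125 = 125
  stock rod 3: 110 = 110
  stock rod 4: 100 + 85 = 185
  stock rod 5: 90 + 85 = 175
No arrangement into 4 stock rods stays within capacity, so 5 is optimal.

5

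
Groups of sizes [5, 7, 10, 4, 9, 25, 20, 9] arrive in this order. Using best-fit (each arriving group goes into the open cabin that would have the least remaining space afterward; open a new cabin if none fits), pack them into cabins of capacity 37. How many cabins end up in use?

3

  5 → cabin 1 (new)  [load 5/37]
  7 → cabin 1  [load 12/37]
  10 → cabin 1  [load 22/37]
  4 → cabin 1  [load 26/37]
  9 → cabin 1  [load 35/37]
  25 → cabin 2 (new)  [load 25/37]
  20 → cabin 3 (new)  [load 20/37]
  9 → cabin 2  [load 34/37]
3 cabins opened.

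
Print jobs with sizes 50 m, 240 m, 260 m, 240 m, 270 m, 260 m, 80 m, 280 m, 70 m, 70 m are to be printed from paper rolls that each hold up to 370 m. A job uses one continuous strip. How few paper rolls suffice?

Total = 280 + 270 + 260 + 260 + 240 + 240 + 80 + 70 + 70 + 50 = 1820 m.
Lower bound: ⌈1820/370⌉ = 5 paper rolls.
Also, 6 print jobs each exceed 185 m, and no two of those can share a roll, so at least 6 paper rolls are needed.
A packing using 6 paper rolls:
  roll 1: 280 + 80 = 360
  roll 2: 270 + 70 = 340
  roll 3: 260 + 70 = 330
  roll 4: 260 + 50 = 310
  roll 5: 240 = 240
  roll 6: 240 = 240
This matches the lower bound, so 6 is optimal.

6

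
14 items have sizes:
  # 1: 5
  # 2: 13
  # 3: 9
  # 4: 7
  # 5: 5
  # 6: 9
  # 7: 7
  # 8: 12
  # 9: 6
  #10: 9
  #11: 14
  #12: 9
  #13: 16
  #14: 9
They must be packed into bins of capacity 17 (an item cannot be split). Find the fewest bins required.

9

Total = 16 + 14 + 13 + 12 + 9 + 9 + 9 + 9 + 9 + 7 + 7 + 6 + 5 + 5 = 130.
Lower bound: ⌈130/17⌉ = 8 bins.
Also, 9 items each exceed 17/2, and no two of those can share a bin, so at least 9 bins are needed.
A packing using 9 bins:
  bin 1: 16 = 16
  bin 2: 14 = 14
  bin 3: 13 = 13
  bin 4: 12 + 5 = 17
  bin 5: 9 + 7 = 16
  bin 6: 9 + 7 = 16
  bin 7: 9 + 6 = 15
  bin 8: 9 + 5 = 14
  bin 9: 9 = 9
This matches the lower bound, so 9 is optimal.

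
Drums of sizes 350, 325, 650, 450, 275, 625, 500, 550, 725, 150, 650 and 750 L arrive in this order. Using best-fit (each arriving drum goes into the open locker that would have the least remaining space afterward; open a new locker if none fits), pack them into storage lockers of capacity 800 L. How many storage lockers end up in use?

  350 → locker 1 (new)  [load 350/800]
  325 → locker 1  [load 675/800]
  650 → locker 2 (new)  [load 650/800]
  450 → locker 3 (new)  [load 450/800]
  275 → locker 3  [load 725/800]
  625 → locker 4 (new)  [load 625/800]
  500 → locker 5 (new)  [load 500/800]
  550 → locker 6 (new)  [load 550/800]
  725 → locker 7 (new)  [load 725/800]
  150 → locker 2  [load 800/800]
  650 → locker 8 (new)  [load 650/800]
  750 → locker 9 (new)  [load 750/800]
9 storage lockers opened.

9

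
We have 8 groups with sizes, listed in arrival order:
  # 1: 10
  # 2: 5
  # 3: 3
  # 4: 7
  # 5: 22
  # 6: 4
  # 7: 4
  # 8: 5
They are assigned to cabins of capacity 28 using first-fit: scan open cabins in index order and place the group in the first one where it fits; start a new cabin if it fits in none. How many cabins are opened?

3

  10 → cabin 1 (new)  [load 10/28]
  5 → cabin 1  [load 15/28]
  3 → cabin 1  [load 18/28]
  7 → cabin 1  [load 25/28]
  22 → cabin 2 (new)  [load 22/28]
  4 → cabin 2  [load 26/28]
  4 → cabin 3 (new)  [load 4/28]
  5 → cabin 3  [load 9/28]
3 cabins opened.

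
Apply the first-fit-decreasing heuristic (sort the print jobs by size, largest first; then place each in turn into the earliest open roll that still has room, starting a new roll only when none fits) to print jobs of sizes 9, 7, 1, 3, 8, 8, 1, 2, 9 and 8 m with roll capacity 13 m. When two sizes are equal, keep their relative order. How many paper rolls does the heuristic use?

Sorted descending: 9, 9, 8, 8, 8, 7, 3, 2, 1, 1.
  9 → roll 1 (new)  [load 9/13]
  9 → roll 2 (new)  [load 9/13]
  8 → roll 3 (new)  [load 8/13]
  8 → roll 4 (new)  [load 8/13]
  8 → roll 5 (new)  [load 8/13]
  7 → roll 6 (new)  [load 7/13]
  3 → roll 1  [load 12/13]
  2 → roll 2  [load 11/13]
  1 → roll 1  [load 13/13]
  1 → roll 2  [load 12/13]
6 paper rolls opened.

6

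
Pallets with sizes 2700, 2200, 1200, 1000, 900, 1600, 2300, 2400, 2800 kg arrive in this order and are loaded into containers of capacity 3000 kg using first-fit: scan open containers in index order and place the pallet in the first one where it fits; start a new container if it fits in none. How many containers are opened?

7

  2700 → container 1 (new)  [load 2700/3000]
  2200 → container 2 (new)  [load 2200/3000]
  1200 → container 3 (new)  [load 1200/3000]
  1000 → container 3  [load 2200/3000]
  900 → container 4 (new)  [load 900/3000]
  1600 → container 4  [load 2500/3000]
  2300 → container 5 (new)  [load 2300/3000]
  2400 → container 6 (new)  [load 2400/3000]
  2800 → container 7 (new)  [load 2800/3000]
7 containers opened.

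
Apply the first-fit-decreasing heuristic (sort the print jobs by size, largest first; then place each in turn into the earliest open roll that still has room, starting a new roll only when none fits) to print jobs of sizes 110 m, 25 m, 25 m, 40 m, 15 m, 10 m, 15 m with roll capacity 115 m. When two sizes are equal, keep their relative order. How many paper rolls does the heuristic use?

3

Sorted descending: 110, 40, 25, 25, 15, 15, 10.
  110 → roll 1 (new)  [load 110/115]
  40 → roll 2 (new)  [load 40/115]
  25 → roll 2  [load 65/115]
  25 → roll 2  [load 90/115]
  15 → roll 2  [load 105/115]
  15 → roll 3 (new)  [load 15/115]
  10 → roll 2  [load 115/115]
3 paper rolls opened.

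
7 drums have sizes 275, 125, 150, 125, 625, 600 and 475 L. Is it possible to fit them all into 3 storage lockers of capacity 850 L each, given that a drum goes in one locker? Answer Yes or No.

A valid assignment using 3 storage lockers:
  locker 1: 625 + 150 = 775
  locker 2: 600 + 125 + 125 = 850
  locker 3: 475 + 275 = 750
Every load is within 850 L, so 3 storage lockers suffice.

Yes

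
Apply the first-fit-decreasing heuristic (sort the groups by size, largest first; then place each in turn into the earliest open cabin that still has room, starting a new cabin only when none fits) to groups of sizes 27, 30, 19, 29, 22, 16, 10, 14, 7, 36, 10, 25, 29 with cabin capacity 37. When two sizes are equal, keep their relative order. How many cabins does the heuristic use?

Sorted descending: 36, 30, 29, 29, 27, 25, 22, 19, 16, 14, 10, 10, 7.
  36 → cabin 1 (new)  [load 36/37]
  30 → cabin 2 (new)  [load 30/37]
  29 → cabin 3 (new)  [load 29/37]
  29 → cabin 4 (new)  [load 29/37]
  27 → cabin 5 (new)  [load 27/37]
  25 → cabin 6 (new)  [load 25/37]
  22 → cabin 7 (new)  [load 22/37]
  19 → cabin 8 (new)  [load 19/37]
  16 → cabin 8  [load 35/37]
  14 → cabin 7  [load 36/37]
  10 → cabin 5  [load 37/37]
  10 → cabin 6  [load 35/37]
  7 → cabin 2  [load 37/37]
8 cabins opened.

8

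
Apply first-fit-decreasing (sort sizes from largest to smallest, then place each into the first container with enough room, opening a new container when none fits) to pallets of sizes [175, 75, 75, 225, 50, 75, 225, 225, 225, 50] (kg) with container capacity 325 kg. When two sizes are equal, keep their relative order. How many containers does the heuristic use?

5

Sorted descending: 225, 225, 225, 225, 175, 75, 75, 75, 50, 50.
  225 → container 1 (new)  [load 225/325]
  225 → container 2 (new)  [load 225/325]
  225 → container 3 (new)  [load 225/325]
  225 → container 4 (new)  [load 225/325]
  175 → container 5 (new)  [load 175/325]
  75 → container 1  [load 300/325]
  75 → container 2  [load 300/325]
  75 → container 3  [load 300/325]
  50 → container 4  [load 275/325]
  50 → container 4  [load 325/325]
5 containers opened.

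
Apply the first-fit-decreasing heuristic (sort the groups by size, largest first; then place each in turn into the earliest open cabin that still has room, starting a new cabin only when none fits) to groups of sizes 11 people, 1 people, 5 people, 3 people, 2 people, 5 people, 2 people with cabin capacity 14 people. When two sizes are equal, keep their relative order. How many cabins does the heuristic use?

Sorted descending: 11, 5, 5, 3, 2, 2, 1.
  11 → cabin 1 (new)  [load 11/14]
  5 → cabin 2 (new)  [load 5/14]
  5 → cabin 2  [load 10/14]
  3 → cabin 1  [load 14/14]
  2 → cabin 2  [load 12/14]
  2 → cabin 2  [load 14/14]
  1 → cabin 3 (new)  [load 1/14]
3 cabins opened.

3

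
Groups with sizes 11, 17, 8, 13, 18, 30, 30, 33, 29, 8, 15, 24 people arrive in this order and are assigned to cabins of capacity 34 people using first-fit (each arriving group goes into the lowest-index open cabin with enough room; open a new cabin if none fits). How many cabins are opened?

8

  11 → cabin 1 (new)  [load 11/34]
  17 → cabin 1  [load 28/34]
  8 → cabin 2 (new)  [load 8/34]
  13 → cabin 2  [load 21/34]
  18 → cabin 3 (new)  [load 18/34]
  30 → cabin 4 (new)  [load 30/34]
  30 → cabin 5 (new)  [load 30/34]
  33 → cabin 6 (new)  [load 33/34]
  29 → cabin 7 (new)  [load 29/34]
  8 → cabin 2  [load 29/34]
  15 → cabin 3  [load 33/34]
  24 → cabin 8 (new)  [load 24/34]
8 cabins opened.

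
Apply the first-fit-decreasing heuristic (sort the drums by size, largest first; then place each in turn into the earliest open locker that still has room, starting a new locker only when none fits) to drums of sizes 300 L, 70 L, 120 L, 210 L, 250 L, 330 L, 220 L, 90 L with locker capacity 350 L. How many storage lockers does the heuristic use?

Sorted descending: 330, 300, 250, 220, 210, 120, 90, 70.
  330 → locker 1 (new)  [load 330/350]
  300 → locker 2 (new)  [load 300/350]
  250 → locker 3 (new)  [load 250/350]
  220 → locker 4 (new)  [load 220/350]
  210 → locker 5 (new)  [load 210/350]
  120 → locker 4  [load 340/350]
  90 → locker 3  [load 340/350]
  70 → locker 5  [load 280/350]
5 storage lockers opened.

5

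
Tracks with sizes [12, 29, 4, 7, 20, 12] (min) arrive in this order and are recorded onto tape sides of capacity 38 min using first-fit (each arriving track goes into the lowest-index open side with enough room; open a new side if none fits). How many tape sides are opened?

  12 → side 1 (new)  [load 12/38]
  29 → side 2 (new)  [load 29/38]
  4 → side 1  [load 16/38]
  7 → side 1  [load 23/38]
  20 → side 3 (new)  [load 20/38]
  12 → side 1  [load 35/38]
3 tape sides opened.

3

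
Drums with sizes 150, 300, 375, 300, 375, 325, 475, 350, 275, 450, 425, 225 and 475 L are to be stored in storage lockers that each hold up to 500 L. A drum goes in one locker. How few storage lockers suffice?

11

Total = 475 + 475 + 450 + 425 + 375 + 375 + 350 + 325 + 300 + 300 + 275 + 225 + 150 = 4500 L.
Lower bound: ⌈4500/500⌉ = 9 storage lockers.
Also, 11 drums each exceed 250 L, and no two of those can share a locker, so at least 11 storage lockers are needed.
A packing using 11 storage lockers:
  locker 1: 475 = 475
  locker 2: 475 = 475
  locker 3: 450 = 450
  locker 4: 425 = 425
  locker 5: 375 = 375
  locker 6: 375 = 375
  locker 7: 350 + 150 = 500
  locker 8: 325 = 325
  locker 9: 300 = 300
  locker 10: 300 = 300
  locker 11: 275 + 225 = 500
This matches the lower bound, so 11 is optimal.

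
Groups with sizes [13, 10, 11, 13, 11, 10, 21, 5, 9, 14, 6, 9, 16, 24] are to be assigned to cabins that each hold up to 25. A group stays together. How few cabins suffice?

8

Total = 24 + 21 + 16 + 14 + 13 + 13 + 11 + 11 + 10 + 10 + 9 + 9 + 6 + 5 = 172.
Lower bound: ⌈172/25⌉ = 7 cabins.
A packing using 8 cabins:
  cabin 1: 24 = 24
  cabin 2: 21 = 21
  cabin 3: 16 + 9 = 25
  cabin 4: 14 + 11 = 25
  cabin 5: 13 + 11 = 24
  cabin 6: 13 + 10 = 23
  cabin 7: 10 + 9 + 6 = 25
  cabin 8: 5 = 5
No arrangement into 7 cabins stays within capacity, so 8 is optimal.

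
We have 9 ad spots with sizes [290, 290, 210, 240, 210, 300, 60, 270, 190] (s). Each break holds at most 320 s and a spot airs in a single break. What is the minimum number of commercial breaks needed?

8

Total = 300 + 290 + 290 + 270 + 240 + 210 + 210 + 190 + 60 = 2060 s.
Lower bound: ⌈2060/320⌉ = 7 commercial breaks.
Also, 8 ad spots each exceed 160 s, and no two of those can share a break, so at least 8 commercial breaks are needed.
A packing using 8 commercial breaks:
  break 1: 300 = 300
  break 2: 290 = 290
  break 3: 290 = 290
  break 4: 270 = 270
  break 5: 240 + 60 = 300
  break 6: 210 = 210
  break 7: 210 = 210
  break 8: 190 = 190
This matches the lower bound, so 8 is optimal.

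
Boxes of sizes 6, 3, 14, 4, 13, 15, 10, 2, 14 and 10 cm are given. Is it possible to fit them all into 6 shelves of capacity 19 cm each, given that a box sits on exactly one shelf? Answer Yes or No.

A valid assignment using 6 shelves:
  shelf 1: 15 + 4 = 19
  shelf 2: 14 + 3 + 2 = 19
  shelf 3: 14 = 14
  shelf 4: 13 + 6 = 19
  shelf 5: 10 = 10
  shelf 6: 10 = 10
Every load is within 19 cm, so 6 shelves suffice.

Yes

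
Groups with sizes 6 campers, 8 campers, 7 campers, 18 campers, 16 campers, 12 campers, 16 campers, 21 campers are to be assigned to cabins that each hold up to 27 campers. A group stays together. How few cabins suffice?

5

Total = 21 + 18 + 16 + 16 + 12 + 8 + 7 + 6 = 104 campers.
Lower bound: ⌈104/27⌉ = 4 cabins.
A packing using 5 cabins:
  cabin 1: 21 + 6 = 27
  cabin 2: 18 + 8 = 26
  cabin 3: 16 + 7 = 23
  cabin 4: 16 = 16
  cabin 5: 12 = 12
No arrangement into 4 cabins stays within capacity, so 5 is optimal.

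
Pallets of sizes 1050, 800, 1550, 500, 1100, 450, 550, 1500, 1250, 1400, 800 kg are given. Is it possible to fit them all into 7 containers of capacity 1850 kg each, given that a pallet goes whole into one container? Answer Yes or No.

Yes

A valid assignment using 7 containers:
  container 1: 1550 = 1550
  container 2: 1500 = 1500
  container 3: 1400 + 450 = 1850
  container 4: 1250 + 550 = 1800
  container 5: 1100 + 500 = 1600
  container 6: 1050 + 800 = 1850
  container 7: 800 = 800
Every load is within 1850 kg, so 7 containers suffice.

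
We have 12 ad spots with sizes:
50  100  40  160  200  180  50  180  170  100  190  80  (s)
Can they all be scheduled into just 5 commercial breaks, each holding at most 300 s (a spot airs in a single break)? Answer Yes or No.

Total = 1500 s; ⌈1500/300⌉ = 5.
6 ad spots each exceed half the capacity and cannot share a break, forcing at least 6 commercial breaks.
At least 6 commercial breaks are required, but only 5 are allowed.

No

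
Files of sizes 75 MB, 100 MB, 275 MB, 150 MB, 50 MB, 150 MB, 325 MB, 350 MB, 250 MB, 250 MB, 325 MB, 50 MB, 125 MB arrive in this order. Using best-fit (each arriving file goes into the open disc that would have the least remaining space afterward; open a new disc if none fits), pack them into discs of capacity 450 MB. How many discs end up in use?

  75 → disc 1 (new)  [load 75/450]
  100 → disc 1  [load 175/450]
  275 → disc 1  [load 450/450]
  150 → disc 2 (new)  [load 150/450]
  50 → disc 2  [load 200/450]
  150 → disc 2  [load 350/450]
  325 → disc 3 (new)  [load 325/450]
  350 → disc 4 (new)  [load 350/450]
  250 → disc 5 (new)  [load 250/450]
  250 → disc 6 (new)  [load 250/450]
  325 → disc 7 (new)  [load 325/450]
  50 → disc 2  [load 400/450]
  125 → disc 3  [load 450/450]
7 discs opened.

7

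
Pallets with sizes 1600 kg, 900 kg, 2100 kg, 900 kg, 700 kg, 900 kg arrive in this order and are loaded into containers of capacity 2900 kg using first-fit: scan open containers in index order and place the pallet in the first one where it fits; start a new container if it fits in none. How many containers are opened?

3

  1600 → container 1 (new)  [load 1600/2900]
  900 → container 1  [load 2500/2900]
  2100 → container 2 (new)  [load 2100/2900]
  900 → container 3 (new)  [load 900/2900]
  700 → container 2  [load 2800/2900]
  900 → container 3  [load 1800/2900]
3 containers opened.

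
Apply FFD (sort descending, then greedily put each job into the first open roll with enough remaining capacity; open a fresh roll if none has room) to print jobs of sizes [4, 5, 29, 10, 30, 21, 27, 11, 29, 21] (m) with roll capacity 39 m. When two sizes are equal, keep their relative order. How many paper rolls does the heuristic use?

6

Sorted descending: 30, 29, 29, 27, 21, 21, 11, 10, 5, 4.
  30 → roll 1 (new)  [load 30/39]
  29 → roll 2 (new)  [load 29/39]
  29 → roll 3 (new)  [load 29/39]
  27 → roll 4 (new)  [load 27/39]
  21 → roll 5 (new)  [load 21/39]
  21 → roll 6 (new)  [load 21/39]
  11 → roll 4  [load 38/39]
  10 → roll 2  [load 39/39]
  5 → roll 1  [load 35/39]
  4 → roll 1  [load 39/39]
6 paper rolls opened.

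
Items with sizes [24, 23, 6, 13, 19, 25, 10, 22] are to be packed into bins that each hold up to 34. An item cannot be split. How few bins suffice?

Total = 25 + 24 + 23 + 22 + 19 + 13 + 10 + 6 = 142.
Lower bound: ⌈142/34⌉ = 5 bins.
A packing using 5 bins:
  bin 1: 25 + 6 = 31
  bin 2: 24 + 10 = 34
  bin 3: 23 = 23
  bin 4: 22 = 22
  bin 5: 19 + 13 = 32
This matches the lower bound, so 5 is optimal.

5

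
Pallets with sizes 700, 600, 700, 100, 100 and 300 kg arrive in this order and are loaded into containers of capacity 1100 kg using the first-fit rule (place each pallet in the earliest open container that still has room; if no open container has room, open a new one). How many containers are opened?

3

  700 → container 1 (new)  [load 700/1100]
  600 → container 2 (new)  [load 600/1100]
  700 → container 3 (new)  [load 700/1100]
  100 → container 1  [load 800/1100]
  100 → container 1  [load 900/1100]
  300 → container 2  [load 900/1100]
3 containers opened.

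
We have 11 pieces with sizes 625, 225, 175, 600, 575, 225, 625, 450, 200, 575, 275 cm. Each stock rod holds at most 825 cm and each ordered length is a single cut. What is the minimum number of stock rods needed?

6

Total = 625 + 625 + 600 + 575 + 575 + 450 + 275 + 225 + 225 + 200 + 175 = 4550 cm.
Lower bound: ⌈4550/825⌉ = 6 stock rods.
A packing using 6 stock rods:
  stock rod 1: 625 + 200 = 825
  stock rod 2: 625 + 175 = 800
  stock rod 3: 600 + 225 = 825
  stock rod 4: 575 + 225 = 800
  stock rod 5: 575 = 575
  stock rod 6: 450 + 275 = 725
This matches the lower bound, so 6 is optimal.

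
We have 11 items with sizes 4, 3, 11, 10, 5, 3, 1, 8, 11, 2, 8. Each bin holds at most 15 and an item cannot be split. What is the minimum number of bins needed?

Total = 11 + 11 + 10 + 8 + 8 + 5 + 4 + 3 + 3 + 2 + 1 = 66.
Lower bound: ⌈66/15⌉ = 5 bins.
A packing using 5 bins:
  bin 1: 11 + 4 = 15
  bin 2: 11 + 3 + 1 = 15
  bin 3: 10 + 5 = 15
  bin 4: 8 + 3 + 2 = 13
  bin 5: 8 = 8
This matches the lower bound, so 5 is optimal.

5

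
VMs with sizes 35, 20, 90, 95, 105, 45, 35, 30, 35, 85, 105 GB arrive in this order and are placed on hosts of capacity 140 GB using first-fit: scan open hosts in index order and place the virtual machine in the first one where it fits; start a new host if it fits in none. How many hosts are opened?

  35 → host 1 (new)  [load 35/140]
  20 → host 1  [load 55/140]
  90 → host 2 (new)  [load 90/140]
  95 → host 3 (new)  [load 95/140]
  105 → host 4 (new)  [load 105/140]
  45 → host 1  [load 100/140]
  35 → host 1  [load 135/140]
  30 → host 2  [load 120/140]
  35 → host 3  [load 130/140]
  85 → host 5 (new)  [load 85/140]
  105 → host 6 (new)  [load 105/140]
6 hosts opened.

6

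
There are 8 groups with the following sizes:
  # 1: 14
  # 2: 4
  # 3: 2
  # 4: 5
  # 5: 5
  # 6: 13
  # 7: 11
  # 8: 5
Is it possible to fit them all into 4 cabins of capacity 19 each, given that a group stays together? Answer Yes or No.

A valid assignment using 4 cabins:
  cabin 1: 14 + 5 = 19
  cabin 2: 13 + 5 = 18
  cabin 3: 11 + 5 + 2 = 18
  cabin 4: 4 = 4
Every load is within 19, so 4 cabins suffice.

Yes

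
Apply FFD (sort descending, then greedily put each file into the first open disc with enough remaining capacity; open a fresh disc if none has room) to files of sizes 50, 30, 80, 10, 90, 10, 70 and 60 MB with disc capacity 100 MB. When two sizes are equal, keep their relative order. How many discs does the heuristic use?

Sorted descending: 90, 80, 70, 60, 50, 30, 10, 10.
  90 → disc 1 (new)  [load 90/100]
  80 → disc 2 (new)  [load 80/100]
  70 → disc 3 (new)  [load 70/100]
  60 → disc 4 (new)  [load 60/100]
  50 → disc 5 (new)  [load 50/100]
  30 → disc 3  [load 100/100]
  10 → disc 1  [load 100/100]
  10 → disc 2  [load 90/100]
5 discs opened.

5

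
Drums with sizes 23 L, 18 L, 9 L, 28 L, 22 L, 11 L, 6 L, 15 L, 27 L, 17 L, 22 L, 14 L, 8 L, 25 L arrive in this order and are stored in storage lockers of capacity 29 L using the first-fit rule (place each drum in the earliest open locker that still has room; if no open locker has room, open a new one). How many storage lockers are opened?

10

  23 → locker 1 (new)  [load 23/29]
  18 → locker 2 (new)  [load 18/29]
  9 → locker 2  [load 27/29]
  28 → locker 3 (new)  [load 28/29]
  22 → locker 4 (new)  [load 22/29]
  11 → locker 5 (new)  [load 11/29]
  6 → locker 1  [load 29/29]
  15 → locker 5  [load 26/29]
  27 → locker 6 (new)  [load 27/29]
  17 → locker 7 (new)  [load 17/29]
  22 → locker 8 (new)  [load 22/29]
  14 → locker 9 (new)  [load 14/29]
  8 → locker 7  [load 25/29]
  25 → locker 10 (new)  [load 25/29]
10 storage lockers opened.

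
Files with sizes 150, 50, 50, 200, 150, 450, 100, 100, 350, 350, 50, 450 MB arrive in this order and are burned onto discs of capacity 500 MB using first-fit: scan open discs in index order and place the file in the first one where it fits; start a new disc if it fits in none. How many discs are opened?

  150 → disc 1 (new)  [load 150/500]
  50 → disc 1  [load 200/500]
  50 → disc 1  [load 250/500]
  200 → disc 1  [load 450/500]
  150 → disc 2 (new)  [load 150/500]
  450 → disc 3 (new)  [load 450/500]
  100 → disc 2  [load 250/500]
  100 → disc 2  [load 350/500]
  350 → disc 4 (new)  [load 350/500]
  350 → disc 5 (new)  [load 350/500]
  50 → disc 1  [load 500/500]
  450 → disc 6 (new)  [load 450/500]
6 discs opened.

6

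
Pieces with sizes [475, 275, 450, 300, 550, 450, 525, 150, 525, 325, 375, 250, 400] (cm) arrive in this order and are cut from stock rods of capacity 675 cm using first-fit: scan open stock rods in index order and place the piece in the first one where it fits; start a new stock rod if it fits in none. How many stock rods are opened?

  475 → stock rod 1 (new)  [load 475/675]
  275 → stock rod 2 (new)  [load 275/675]
  450 → stock rod 3 (new)  [load 450/675]
  300 → stock rod 2  [load 575/675]
  550 → stock rod 4 (new)  [load 550/675]
  450 → stock rod 5 (new)  [load 450/675]
  525 → stock rod 6 (new)  [load 525/675]
  150 → stock rod 1  [load 625/675]
  525 → stock rod 7 (new)  [load 525/675]
  325 → stock rod 8 (new)  [load 325/675]
  375 → stock rod 9 (new)  [load 375/675]
  250 → stock rod 8  [load 575/675]
  400 → stock rod 10 (new)  [load 400/675]
10 stock rods opened.

10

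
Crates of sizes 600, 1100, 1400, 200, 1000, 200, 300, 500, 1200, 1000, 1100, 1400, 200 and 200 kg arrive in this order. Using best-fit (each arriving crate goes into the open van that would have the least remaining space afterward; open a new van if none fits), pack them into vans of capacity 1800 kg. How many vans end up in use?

7

  600 → van 1 (new)  [load 600/1800]
  1100 → van 1  [load 1700/1800]
  1400 → van 2 (new)  [load 1400/1800]
  200 → van 2  [load 1600/1800]
  1000 → van 3 (new)  [load 1000/1800]
  200 → van 2  [load 1800/1800]
  300 → van 3  [load 1300/1800]
  500 → van 3  [load 1800/1800]
  1200 → van 4 (new)  [load 1200/1800]
  1000 → van 5 (new)  [load 1000/1800]
  1100 → van 6 (new)  [load 1100/1800]
  1400 → van 7 (new)  [load 1400/1800]
  200 → van 7  [load 1600/1800]
  200 → van 7  [load 1800/1800]
7 vans opened.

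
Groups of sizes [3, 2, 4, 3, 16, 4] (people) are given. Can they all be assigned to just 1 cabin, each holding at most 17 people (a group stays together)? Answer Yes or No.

Total = 32 people; ⌈32/17⌉ = 2.
At least 2 cabins are required, but only 1 is allowed.

No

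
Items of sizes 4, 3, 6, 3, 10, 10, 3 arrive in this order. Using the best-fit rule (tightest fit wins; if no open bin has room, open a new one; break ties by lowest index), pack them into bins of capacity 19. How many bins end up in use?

  4 → bin 1 (new)  [load 4/19]
  3 → bin 1  [load 7/19]
  6 → bin 1  [load 13/19]
  3 → bin 1  [load 16/19]
  10 → bin 2 (new)  [load 10/19]
  10 → bin 3 (new)  [load 10/19]
  3 → bin 1  [load 19/19]
3 bins opened.

3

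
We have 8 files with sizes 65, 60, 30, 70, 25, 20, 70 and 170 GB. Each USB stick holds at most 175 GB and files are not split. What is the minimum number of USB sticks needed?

Total = 170 + 70 + 70 + 65 + 60 + 30 + 25 + 20 = 510 GB.
Lower bound: ⌈510/175⌉ = 3 USB sticks.
A packing using 3 USB sticks:
  USB stick 1: 170 = 170
  USB stick 2: 70 + 70 + 30 = 170
  USB stick 3: 65 + 60 + 25 + 20 = 170
This matches the lower bound, so 3 is optimal.

3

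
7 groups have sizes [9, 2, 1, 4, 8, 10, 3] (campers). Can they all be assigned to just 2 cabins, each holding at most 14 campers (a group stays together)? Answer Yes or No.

Total = 37 campers; ⌈37/14⌉ = 3.
At least 3 cabins are required, but only 2 are allowed.

No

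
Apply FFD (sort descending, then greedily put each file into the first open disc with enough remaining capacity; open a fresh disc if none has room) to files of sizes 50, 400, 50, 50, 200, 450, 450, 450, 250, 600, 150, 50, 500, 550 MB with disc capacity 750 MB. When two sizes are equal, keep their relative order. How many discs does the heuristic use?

7

Sorted descending: 600, 550, 500, 450, 450, 450, 400, 250, 200, 150, 50, 50, 50, 50.
  600 → disc 1 (new)  [load 600/750]
  550 → disc 2 (new)  [load 550/750]
  500 → disc 3 (new)  [load 500/750]
  450 → disc 4 (new)  [load 450/750]
  450 → disc 5 (new)  [load 450/750]
  450 → disc 6 (new)  [load 450/750]
  400 → disc 7 (new)  [load 400/750]
  250 → disc 3  [load 750/750]
  200 → disc 2  [load 750/750]
  150 → disc 1  [load 750/750]
  50 → disc 4  [load 500/750]
  50 → disc 4  [load 550/750]
  50 → disc 4  [load 600/750]
  50 → disc 4  [load 650/750]
7 discs opened.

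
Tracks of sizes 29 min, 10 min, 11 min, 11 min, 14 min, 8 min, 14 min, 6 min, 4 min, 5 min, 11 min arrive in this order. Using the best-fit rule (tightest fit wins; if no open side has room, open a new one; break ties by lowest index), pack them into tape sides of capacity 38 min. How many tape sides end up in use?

4

  29 → side 1 (new)  [load 29/38]
  10 → side 2 (new)  [load 10/38]
  11 → side 2  [load 21/38]
  11 → side 2  [load 32/38]
  14 → side 3 (new)  [load 14/38]
  8 → side 1  [load 37/38]
  14 → side 3  [load 28/38]
  6 → side 2  [load 38/38]
  4 → side 3  [load 32/38]
  5 → side 3  [load 37/38]
  11 → side 4 (new)  [load 11/38]
4 tape sides opened.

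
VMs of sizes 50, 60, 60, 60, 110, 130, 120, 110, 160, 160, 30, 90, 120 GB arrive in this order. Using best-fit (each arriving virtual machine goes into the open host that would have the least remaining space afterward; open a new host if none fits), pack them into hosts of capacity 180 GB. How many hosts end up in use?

  50 → host 1 (new)  [load 50/180]
  60 → host 1  [load 110/180]
  60 → host 1  [load 170/180]
  60 → host 2 (new)  [load 60/180]
  110 → host 2  [load 170/180]
  130 → host 3 (new)  [load 130/180]
  120 → host 4 (new)  [load 120/180]
  110 → host 5 (new)  [load 110/180]
  160 → host 6 (new)  [load 160/180]
  160 → host 7 (new)  [load 160/180]
  30 → host 3  [load 160/180]
  90 → host 8 (new)  [load 90/180]
  120 → host 9 (new)  [load 120/180]
9 hosts opened.

9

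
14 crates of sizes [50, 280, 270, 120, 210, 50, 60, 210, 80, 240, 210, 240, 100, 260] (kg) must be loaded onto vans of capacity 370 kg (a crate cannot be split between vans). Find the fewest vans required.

8

Total = 280 + 270 + 260 + 240 + 240 + 210 + 210 + 210 + 120 + 100 + 80 + 60 + 50 + 50 = 2380 kg.
Lower bound: ⌈2380/370⌉ = 7 vans.
Also, 8 crates each exceed 185 kg, and no two of those can share a van, so at least 8 vans are needed.
A packing using 8 vans:
  van 1: 280 + 80 = 360
  van 2: 270 + 100 = 370
  van 3: 260 + 60 + 50 = 370
  van 4: 240 + 120 = 360
  van 5: 240 + 50 = 290
  van 6: 210 = 210
  van 7: 210 = 210
  van 8: 210 = 210
This matches the lower bound, so 8 is optimal.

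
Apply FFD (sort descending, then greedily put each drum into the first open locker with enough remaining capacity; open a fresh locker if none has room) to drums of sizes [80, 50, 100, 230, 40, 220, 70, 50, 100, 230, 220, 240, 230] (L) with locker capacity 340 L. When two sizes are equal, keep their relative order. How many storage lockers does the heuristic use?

Sorted descending: 240, 230, 230, 230, 220, 220, 100, 100, 80, 70, 50, 50, 40.
  240 → locker 1 (new)  [load 240/340]
  230 → locker 2 (new)  [load 230/340]
  230 → locker 3 (new)  [load 230/340]
  230 → locker 4 (new)  [load 230/340]
  220 → locker 5 (new)  [load 220/340]
  220 → locker 6 (new)  [load 220/340]
  100 → locker 1  [load 340/340]
  100 → locker 2  [load 330/340]
  80 → locker 3  [load 310/340]
  70 → locker 4  [load 300/340]
  50 → locker 5  [load 270/340]
  50 → locker 5  [load 320/340]
  40 → locker 4  [load 340/340]
6 storage lockers opened.

6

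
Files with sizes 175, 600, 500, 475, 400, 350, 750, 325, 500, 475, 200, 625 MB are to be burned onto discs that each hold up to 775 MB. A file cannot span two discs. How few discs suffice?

9

Total = 750 + 625 + 600 + 500 + 500 + 475 + 475 + 400 + 350 + 325 + 200 + 175 = 5375 MB.
Lower bound: ⌈5375/775⌉ = 7 discs.
Also, 8 files each exceed 775/2 MB, and no two of those can share a disc, so at least 8 discs are needed.
A packing using 9 discs:
  disc 1: 750 = 750
  disc 2: 625 = 625
  disc 3: 600 + 175 = 775
  disc 4: 500 + 200 = 700
  disc 5: 500 = 500
  disc 6: 475 = 475
  disc 7: 475 = 475
  disc 8: 400 + 350 = 750
  disc 9: 325 = 325
No arrangement into 8 discs stays within capacity, so 9 is optimal.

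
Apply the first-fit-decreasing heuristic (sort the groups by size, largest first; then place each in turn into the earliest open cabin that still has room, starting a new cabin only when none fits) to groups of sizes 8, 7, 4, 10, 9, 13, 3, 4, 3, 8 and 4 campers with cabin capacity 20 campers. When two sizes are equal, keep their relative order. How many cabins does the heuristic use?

4

Sorted descending: 13, 10, 9, 8, 8, 7, 4, 4, 4, 3, 3.
  13 → cabin 1 (new)  [load 13/20]
  10 → cabin 2 (new)  [load 10/20]
  9 → cabin 2  [load 19/20]
  8 → cabin 3 (new)  [load 8/20]
  8 → cabin 3  [load 16/20]
  7 → cabin 1  [load 20/20]
  4 → cabin 3  [load 20/20]
  4 → cabin 4 (new)  [load 4/20]
  4 → cabin 4  [load 8/20]
  3 → cabin 4  [load 11/20]
  3 → cabin 4  [load 14/20]
4 cabins opened.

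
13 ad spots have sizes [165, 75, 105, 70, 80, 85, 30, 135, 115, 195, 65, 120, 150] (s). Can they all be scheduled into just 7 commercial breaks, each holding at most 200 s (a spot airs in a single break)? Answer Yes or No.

No

Total = 1390 s; ⌈1390/200⌉ = 7.
The bound of 7 does not rule out 7, but exhaustive search shows no assignment into 7 commercial breaks of capacity 200 s exists — the minimum is 8.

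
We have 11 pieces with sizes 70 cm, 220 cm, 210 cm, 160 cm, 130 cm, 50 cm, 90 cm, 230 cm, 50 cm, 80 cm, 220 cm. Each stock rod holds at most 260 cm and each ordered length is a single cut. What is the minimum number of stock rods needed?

Total = 230 + 220 + 220 + 210 + 160 + 130 + 90 + 80 + 70 + 50 + 50 = 1510 cm.
Lower bound: ⌈1510/260⌉ = 6 stock rods.
A packing using 7 stock rods:
  stock rod 1: 230 = 230
  stock rod 2: 220 = 220
  stock rod 3: 220 = 220
  stock rod 4: 210 + 50 = 260
  stock rod 5: 160 + 90 = 250
  stock rod 6: 130 + 80 + 50 = 260
  stock rod 7: 70 = 70
No arrangement into 6 stock rods stays within capacity, so 7 is optimal.

7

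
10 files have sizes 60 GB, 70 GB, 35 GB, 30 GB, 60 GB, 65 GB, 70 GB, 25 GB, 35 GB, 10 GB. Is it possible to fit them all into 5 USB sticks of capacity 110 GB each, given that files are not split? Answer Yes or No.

A valid assignment using 5 USB sticks:
  USB stick 1: 70 + 35 = 105
  USB stick 2: 70 + 35 = 105
  USB stick 3: 65 + 30 + 10 = 105
  USB stick 4: 60 + 25 = 85
  USB stick 5: 60 = 60
Every load is within 110 GB, so 5 USB sticks suffice.

Yes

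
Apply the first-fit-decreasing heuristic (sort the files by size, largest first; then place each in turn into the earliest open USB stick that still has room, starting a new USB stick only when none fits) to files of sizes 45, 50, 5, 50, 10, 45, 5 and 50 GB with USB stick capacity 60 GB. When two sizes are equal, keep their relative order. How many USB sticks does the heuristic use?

Sorted descending: 50, 50, 50, 45, 45, 10, 5, 5.
  50 → USB stick 1 (new)  [load 50/60]
  50 → USB stick 2 (new)  [load 50/60]
  50 → USB stick 3 (new)  [load 50/60]
  45 → USB stick 4 (new)  [load 45/60]
  45 → USB stick 5 (new)  [load 45/60]
  10 → USB stick 1  [load 60/60]
  5 → USB stick 2  [load 55/60]
  5 → USB stick 2  [load 60/60]
5 USB sticks opened.

5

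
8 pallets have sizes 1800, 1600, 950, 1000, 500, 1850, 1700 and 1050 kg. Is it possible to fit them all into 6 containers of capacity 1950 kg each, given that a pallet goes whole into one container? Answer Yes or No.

Yes

A valid assignment using 6 containers:
  container 1: 1850 = 1850
  container 2: 1800 = 1800
  container 3: 1700 = 1700
  container 4: 1600 = 1600
  container 5: 1050 + 500 = 1550
  container 6: 1000 + 950 = 1950
Every load is within 1950 kg, so 6 containers suffice.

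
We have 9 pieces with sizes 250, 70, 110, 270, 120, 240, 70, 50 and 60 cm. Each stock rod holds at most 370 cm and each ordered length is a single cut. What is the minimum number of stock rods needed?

Total = 270 + 250 + 240 + 120 + 110 + 70 + 70 + 60 + 50 = 1240 cm.
Lower bound: ⌈1240/370⌉ = 4 stock rods.
A packing using 4 stock rods:
  stock rod 1: 270 + 70 = 340
  stock rod 2: 250 + 120 = 370
  stock rod 3: 240 + 110 = 350
  stock rod 4: 70 + 60 + 50 = 180
This matches the lower bound, so 4 is optimal.

4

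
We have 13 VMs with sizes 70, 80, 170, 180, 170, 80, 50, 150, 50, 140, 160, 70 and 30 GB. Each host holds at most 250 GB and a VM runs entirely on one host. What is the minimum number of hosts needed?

6

Total = 180 + 170 + 170 + 160 + 150 + 140 + 80 + 80 + 70 + 70 + 50 + 50 + 30 = 1400 GB.
Lower bound: ⌈1400/250⌉ = 6 hosts.
A packing using 6 hosts:
  host 1: 180 + 70 = 250
  host 2: 170 + 80 = 250
  host 3: 170 + 80 = 250
  host 4: 160 + 70 = 230
  host 5: 150 + 50 + 50 = 250
  host 6: 140 + 30 = 170
This matches the lower bound, so 6 is optimal.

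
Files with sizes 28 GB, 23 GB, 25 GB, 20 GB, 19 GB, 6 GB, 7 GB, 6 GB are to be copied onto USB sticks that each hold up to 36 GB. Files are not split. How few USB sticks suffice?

Total = 28 + 25 + 23 + 20 + 19 + 7 + 6 + 6 = 134 GB.
Lower bound: ⌈134/36⌉ = 4 USB sticks.
Also, 5 files each exceed 18 GB, and no two of those can share a USB stick, so at least 5 USB sticks are needed.
A packing using 5 USB sticks:
  USB stick 1: 28 + 7 = 35
  USB stick 2: 25 + 6 = 31
  USB stick 3: 23 + 6 = 29
  USB stick 4: 20 = 20
  USB stick 5: 19 = 19
This matches the lower bound, so 5 is optimal.

5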